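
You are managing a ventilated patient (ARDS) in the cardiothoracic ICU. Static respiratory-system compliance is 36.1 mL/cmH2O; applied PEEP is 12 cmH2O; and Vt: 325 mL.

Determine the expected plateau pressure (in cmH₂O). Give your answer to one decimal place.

Pplat = PEEP + Vt / Cstat = 12 + 325 / 36.1 = 12 + 9.003 = 21.003 cmH2O.

21.0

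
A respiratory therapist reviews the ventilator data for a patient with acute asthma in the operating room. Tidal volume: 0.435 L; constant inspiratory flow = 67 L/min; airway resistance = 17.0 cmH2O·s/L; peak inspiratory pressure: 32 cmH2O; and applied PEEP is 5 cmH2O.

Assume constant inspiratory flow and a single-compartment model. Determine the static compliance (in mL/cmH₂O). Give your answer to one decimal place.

54.3

Flow: 67 L/min ÷ 60 = 1.1167 L/s.
Equation of motion (constant flow): PIP = Vt/C + R·V̇ + PEEP.
Vt/C = PIP − R·V̇ − PEEP = 32 − 17.0×1.1167 − 5 = 32 − 18.984 − 5 = 8.016 cmH2O.
C = Vt / 8.016 = 435 / 8.016 = 54.266 mL/cmH2O.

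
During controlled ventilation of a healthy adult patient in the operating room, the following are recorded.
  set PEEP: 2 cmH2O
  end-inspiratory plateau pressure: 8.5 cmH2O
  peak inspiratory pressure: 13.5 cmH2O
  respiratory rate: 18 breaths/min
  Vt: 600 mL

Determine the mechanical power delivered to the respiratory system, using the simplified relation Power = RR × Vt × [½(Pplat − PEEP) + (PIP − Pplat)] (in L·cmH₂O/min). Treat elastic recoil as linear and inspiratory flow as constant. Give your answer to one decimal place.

89.1

Per-breath work = Vt × [½(Pplat−PEEP) + (PIP−Pplat)] = 0.600 × [0.5×6.5 + 5.0] = 0.600 × 8.25 = 4.95 L·cmH2O.
Power = 18 × 4.95 = 89.1 L·cmH2O/min.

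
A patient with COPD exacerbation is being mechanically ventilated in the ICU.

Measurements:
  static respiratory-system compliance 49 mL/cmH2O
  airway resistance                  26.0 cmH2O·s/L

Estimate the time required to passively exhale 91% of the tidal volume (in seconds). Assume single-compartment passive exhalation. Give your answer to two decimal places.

3.07

τ = R × C = 26.0 × 49 mL/cmH2O = 26.0 × 0.049 L/cmH2O = 1.274 s.
Exhaled fraction f = 1 − e^(−t/τ) → t = −τ·ln(1 − f) = −1.274·ln(0.09) = 3.068 s.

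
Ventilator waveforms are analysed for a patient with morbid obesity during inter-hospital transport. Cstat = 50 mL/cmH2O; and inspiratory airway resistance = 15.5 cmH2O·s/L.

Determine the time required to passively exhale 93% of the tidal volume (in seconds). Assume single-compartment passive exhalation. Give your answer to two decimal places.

2.06

τ = R × C = 15.5 × 50 mL/cmH2O = 15.5 × 0.050 L/cmH2O = 0.775 s.
Exhaled fraction f = 1 − e^(−t/τ) → t = −τ·ln(1 − f) = −0.775·ln(0.07) = 2.061 s.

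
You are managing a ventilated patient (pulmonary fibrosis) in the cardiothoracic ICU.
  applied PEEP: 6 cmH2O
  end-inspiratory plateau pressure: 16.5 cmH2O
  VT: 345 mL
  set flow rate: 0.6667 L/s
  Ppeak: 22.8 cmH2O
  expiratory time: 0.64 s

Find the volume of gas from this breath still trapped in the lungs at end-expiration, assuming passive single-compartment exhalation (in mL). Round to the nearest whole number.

R = (PIP − Pplat)/V̇ = (22.8 − 16.5) / 0.6667 = 6.3/0.6667 = 9.45 cmH2O·s/L.
C = Vt/(Pplat − PEEP) = 345.0 / (16.5 − 6) = 345.0/10.5 = 32.857 mL/cmH2O.
τ = R × C = 9.45 × 0.03286 L/cmH2O = 0.3105 s.
Fraction remaining = e^(−Te/τ) = e^(−0.64/0.3105) = 0.1273.
Trapped volume = 345.0 × 0.1273 = 43.919 mL.

44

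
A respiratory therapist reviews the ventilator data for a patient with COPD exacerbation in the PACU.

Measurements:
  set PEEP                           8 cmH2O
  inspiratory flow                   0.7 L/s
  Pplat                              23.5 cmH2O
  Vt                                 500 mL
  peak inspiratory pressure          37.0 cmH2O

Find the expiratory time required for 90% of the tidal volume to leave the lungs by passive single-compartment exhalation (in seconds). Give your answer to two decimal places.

R = (PIP − Pplat)/V̇ = (37.0 − 23.5) / 0.7 = 13.5/0.7 = 19.286 cmH2O·s/L.
C = Vt/(Pplat − PEEP) = 500.0 / (23.5 − 8) = 500.0/15.5 = 32.258 mL/cmH2O.
τ = R × C = 19.286 × 0.03226 L/cmH2O = 0.6222 s.
t = −τ·ln(1 − 0.90) = −0.6222·ln(0.1) = 1.433 s.

1.43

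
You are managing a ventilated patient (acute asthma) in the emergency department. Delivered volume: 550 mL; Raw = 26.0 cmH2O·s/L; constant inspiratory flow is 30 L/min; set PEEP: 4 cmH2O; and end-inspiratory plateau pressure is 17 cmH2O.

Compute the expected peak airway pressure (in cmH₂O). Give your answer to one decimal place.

30.0

Flow: 30 L/min ÷ 60 = 0.5 L/s.
PIP = Pplat + Raw × flow = 17 + 26.0 × 0.5 = 17 + 13.0 = 30.0 cmH2O.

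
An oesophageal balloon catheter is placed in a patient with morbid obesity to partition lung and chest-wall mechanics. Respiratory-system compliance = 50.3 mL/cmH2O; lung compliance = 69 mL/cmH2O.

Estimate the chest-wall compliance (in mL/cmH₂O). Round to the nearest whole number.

186

1/Ccw = 1/Crs − 1/CL.
1/Ccw = 1/50.3 − 1/69 = 0.005388.
Ccw = 185.6 mL/cmH2O.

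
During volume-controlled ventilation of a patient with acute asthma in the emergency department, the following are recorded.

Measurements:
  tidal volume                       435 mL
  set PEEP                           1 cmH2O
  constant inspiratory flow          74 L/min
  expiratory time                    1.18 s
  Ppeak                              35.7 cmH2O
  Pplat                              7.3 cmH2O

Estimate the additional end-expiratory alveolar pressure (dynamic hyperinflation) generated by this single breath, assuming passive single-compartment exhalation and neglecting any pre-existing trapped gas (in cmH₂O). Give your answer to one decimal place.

Flow: 74 L/min ÷ 60 = 1.2333 L/s.
R = (PIP − Pplat)/V̇ = (35.7 − 7.3) / 1.2333 = 28.4/1.2333 = 23.028 cmH2O·s/L.
C = Vt/(Pplat − PEEP) = 435.0 / (7.3 − 1) = 435.0/6.3 = 69.048 mL/cmH2O.
τ = R × C = 23.028 × 0.06905 L/cmH2O = 1.59 s.
Fraction remaining = e^(−Te/τ) = e^(−1.18/1.59) = 0.4761; trapped volume = 435.0 × 0.4761 = 207.1 mL.
Additional alveolar pressure from trapping ≈ V_trapped / C = 207.1 / 69.048 = 2.999 cmH2O.

3.0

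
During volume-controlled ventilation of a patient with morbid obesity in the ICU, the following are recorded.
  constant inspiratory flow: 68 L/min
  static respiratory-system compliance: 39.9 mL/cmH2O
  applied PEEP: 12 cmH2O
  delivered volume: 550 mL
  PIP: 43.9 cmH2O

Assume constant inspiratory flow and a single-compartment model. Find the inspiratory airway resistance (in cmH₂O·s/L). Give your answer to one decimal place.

Flow: 68 L/min ÷ 60 = 1.1333 L/s.
Equation of motion (constant flow): PIP = Vt/C + R·V̇ + PEEP.
R·V̇ = PIP − Vt/C − PEEP = 43.9 − 550/39.9 − 12 = 43.9 − 13.784 − 12 = 18.116 cmH2O.
R = 18.116 / 1.1333 = 15.985 cmH2O·s/L.

16.0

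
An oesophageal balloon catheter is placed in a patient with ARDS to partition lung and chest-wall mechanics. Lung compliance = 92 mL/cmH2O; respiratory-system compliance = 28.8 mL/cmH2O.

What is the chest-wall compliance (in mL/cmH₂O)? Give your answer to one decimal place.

41.9

1/Ccw = 1/Crs − 1/CL.
1/Ccw = 1/28.8 − 1/92 = 0.02385.
Ccw = 41.929 mL/cmH2O.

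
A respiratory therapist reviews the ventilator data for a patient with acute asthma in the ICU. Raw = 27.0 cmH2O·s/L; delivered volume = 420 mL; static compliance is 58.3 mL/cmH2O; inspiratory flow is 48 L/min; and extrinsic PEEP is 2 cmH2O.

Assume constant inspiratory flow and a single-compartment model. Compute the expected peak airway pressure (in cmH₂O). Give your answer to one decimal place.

30.8

Flow: 48 L/min ÷ 60 = 0.8 L/s.
Equation of motion (constant flow): PIP = Vt/C + R·V̇ + PEEP.
PIP = 420/58.3 + 27.0×0.8 + 2 = 7.204 + 21.6 + 2 = 30.804 cmH2O.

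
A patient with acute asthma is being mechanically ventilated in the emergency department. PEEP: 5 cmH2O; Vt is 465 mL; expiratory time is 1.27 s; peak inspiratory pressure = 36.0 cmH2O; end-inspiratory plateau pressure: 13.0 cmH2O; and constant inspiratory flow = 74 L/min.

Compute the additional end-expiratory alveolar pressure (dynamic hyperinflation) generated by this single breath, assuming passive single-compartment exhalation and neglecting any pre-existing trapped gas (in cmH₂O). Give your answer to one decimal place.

2.5

Flow: 74 L/min ÷ 60 = 1.2333 L/s.
R = (PIP − Pplat)/V̇ = (36.0 − 13.0) / 1.2333 = 23.0/1.2333 = 18.649 cmH2O·s/L.
C = Vt/(Pplat − PEEP) = 465.0 / (13.0 − 5) = 465.0/8.0 = 58.125 mL/cmH2O.
τ = R × C = 18.649 × 0.05813 L/cmH2O = 1.084 s.
Fraction remaining = e^(−Te/τ) = e^(−1.27/1.084) = 0.3099; trapped volume = 465.0 × 0.3099 = 144.1 mL.
Additional alveolar pressure from trapping ≈ V_trapped / C = 144.1 / 58.125 = 2.479 cmH2O.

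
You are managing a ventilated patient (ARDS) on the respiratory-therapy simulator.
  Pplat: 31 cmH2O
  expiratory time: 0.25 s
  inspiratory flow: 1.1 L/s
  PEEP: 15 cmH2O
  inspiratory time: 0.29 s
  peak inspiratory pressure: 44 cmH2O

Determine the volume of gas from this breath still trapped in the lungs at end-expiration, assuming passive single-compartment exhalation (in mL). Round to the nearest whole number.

110

Vt = flow × Ti = 1.1 L/s × 0.29 s × 1000 mL/L = 319.0 mL.
R = (PIP − Pplat)/V̇ = (44 − 31) / 1.1 = 13.0/1.1 = 11.818 cmH2O·s/L.
C = Vt/(Pplat − PEEP) = 319.0 / (31 − 15) = 319.0/16.0 = 19.938 mL/cmH2O.
τ = R × C = 11.818 × 0.01994 L/cmH2O = 0.2357 s.
Fraction remaining = e^(−Te/τ) = e^(−0.25/0.2357) = 0.3462.
Trapped volume = 319.0 × 0.3462 = 110.44 mL.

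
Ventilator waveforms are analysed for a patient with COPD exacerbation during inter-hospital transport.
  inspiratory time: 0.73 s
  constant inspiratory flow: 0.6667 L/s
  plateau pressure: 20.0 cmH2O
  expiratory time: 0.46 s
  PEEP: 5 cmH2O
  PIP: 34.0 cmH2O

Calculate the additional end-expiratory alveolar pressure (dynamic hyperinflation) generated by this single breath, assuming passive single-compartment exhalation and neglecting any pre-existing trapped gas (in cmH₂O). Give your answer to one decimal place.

Vt = flow × Ti = 0.6667 L/s × 0.73 s × 1000 mL/L = 486.69 mL.
R = (PIP − Pplat)/V̇ = (34.0 − 20.0) / 0.6667 = 14.0/0.6667 = 20.999 cmH2O·s/L.
C = Vt/(Pplat − PEEP) = 486.69 / (20.0 − 5) = 486.69/15.0 = 32.446 mL/cmH2O.
τ = R × C = 20.999 × 0.03245 L/cmH2O = 0.6814 s.
Fraction remaining = e^(−Te/τ) = e^(−0.46/0.6814) = 0.5091; trapped volume = 486.69 × 0.5091 = 247.77 mL.
Additional alveolar pressure from trapping ≈ V_trapped / C = 247.77 / 32.446 = 7.636 cmH2O.

7.6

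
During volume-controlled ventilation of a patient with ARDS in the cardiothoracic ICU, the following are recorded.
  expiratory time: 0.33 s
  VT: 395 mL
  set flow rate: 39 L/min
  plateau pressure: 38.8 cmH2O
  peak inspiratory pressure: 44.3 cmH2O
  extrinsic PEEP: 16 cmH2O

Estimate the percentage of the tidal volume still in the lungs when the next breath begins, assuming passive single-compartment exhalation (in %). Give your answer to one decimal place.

Flow: 39 L/min ÷ 60 = 0.65 L/s.
R = (PIP − Pplat)/V̇ = (44.3 − 38.8) / 0.65 = 5.5/0.65 = 8.462 cmH2O·s/L.
C = Vt/(Pplat − PEEP) = 395.0 / (38.8 − 16) = 395.0/22.8 = 17.325 mL/cmH2O.
τ = R × C = 8.462 × 0.01733 L/cmH2O = 0.1466 s.
Fraction remaining at end-expiration = e^(−Te/τ) = e^(−0.33/0.1466) = 0.1053 → 10.53%.

10.5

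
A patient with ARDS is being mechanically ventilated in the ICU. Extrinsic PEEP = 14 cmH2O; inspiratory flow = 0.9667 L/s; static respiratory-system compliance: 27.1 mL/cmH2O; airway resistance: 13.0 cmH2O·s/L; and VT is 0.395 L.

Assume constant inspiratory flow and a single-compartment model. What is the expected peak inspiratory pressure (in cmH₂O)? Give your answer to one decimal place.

41.1

Equation of motion (constant flow): PIP = Vt/C + R·V̇ + PEEP.
PIP = 395/27.1 + 13.0×0.9667 + 14 = 14.576 + 12.567 + 14 = 41.143 cmH2O.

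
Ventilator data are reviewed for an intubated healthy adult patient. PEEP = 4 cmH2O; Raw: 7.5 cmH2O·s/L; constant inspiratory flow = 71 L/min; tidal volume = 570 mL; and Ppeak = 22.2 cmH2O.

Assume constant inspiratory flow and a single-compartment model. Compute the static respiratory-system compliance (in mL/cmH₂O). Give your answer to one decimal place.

61.1

Flow: 71 L/min ÷ 60 = 1.1833 L/s.
Equation of motion (constant flow): PIP = Vt/C + R·V̇ + PEEP.
Vt/C = PIP − R·V̇ − PEEP = 22.2 − 7.5×1.1833 − 4 = 22.2 − 8.875 − 4 = 9.325 cmH2O.
C = Vt / 9.325 = 570 / 9.325 = 61.126 mL/cmH2O.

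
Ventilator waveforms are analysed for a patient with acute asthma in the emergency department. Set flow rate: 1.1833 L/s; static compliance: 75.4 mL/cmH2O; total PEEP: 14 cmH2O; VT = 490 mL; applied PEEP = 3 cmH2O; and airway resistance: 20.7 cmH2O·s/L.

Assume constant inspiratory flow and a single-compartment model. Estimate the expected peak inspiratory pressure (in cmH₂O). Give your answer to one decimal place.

Total PEEP = 14 cmH2O (set 3 + intrinsic 11); this is the baseline alveolar pressure.
Equation of motion (constant flow): PIP = Vt/C + R·V̇ + PEEP.
PIP = 490/75.4 + 20.7×1.1833 + 14 = 6.499 + 24.494 + 14 = 44.993 cmH2O.

45.0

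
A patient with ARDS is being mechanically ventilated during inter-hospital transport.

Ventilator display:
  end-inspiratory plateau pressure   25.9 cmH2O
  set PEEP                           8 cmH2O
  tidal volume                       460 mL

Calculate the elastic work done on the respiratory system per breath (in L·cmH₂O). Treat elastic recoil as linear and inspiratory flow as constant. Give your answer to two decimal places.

Elastic work ≈ ½ × (Pplat − PEEP) × Vt = 0.5 × (25.9 − 8) × 0.460 L = 0.5 × 17.9 × 0.460 = 4.117 L·cmH2O.

4.12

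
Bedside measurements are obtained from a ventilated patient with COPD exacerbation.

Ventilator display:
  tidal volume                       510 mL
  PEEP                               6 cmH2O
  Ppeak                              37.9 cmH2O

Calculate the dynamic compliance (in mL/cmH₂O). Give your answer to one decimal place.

16.0

Dynamic compliance = Vt / (PIP − PEEP) = 510 / (37.9 − 6) = 510 / 31.9 = 15.987 mL/cmH2O.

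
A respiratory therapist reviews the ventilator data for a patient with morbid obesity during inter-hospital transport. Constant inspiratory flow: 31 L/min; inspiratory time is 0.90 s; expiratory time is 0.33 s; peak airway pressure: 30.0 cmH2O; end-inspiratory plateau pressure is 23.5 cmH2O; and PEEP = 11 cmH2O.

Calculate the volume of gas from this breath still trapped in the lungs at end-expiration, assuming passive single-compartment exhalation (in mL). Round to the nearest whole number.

230

Flow: 31 L/min ÷ 60 = 0.5167 L/s.
Vt = flow × Ti = 0.5167 L/s × 0.90 s × 1000 mL/L = 465.03 mL.
R = (PIP − Pplat)/V̇ = (30.0 − 23.5) / 0.5167 = 6.5/0.5167 = 12.58 cmH2O·s/L.
C = Vt/(Pplat − PEEP) = 465.03 / (23.5 − 11) = 465.03/12.5 = 37.202 mL/cmH2O.
τ = R × C = 12.58 × 0.0372 L/cmH2O = 0.468 s.
Fraction remaining = e^(−Te/τ) = e^(−0.33/0.468) = 0.494.
Trapped volume = 465.03 × 0.494 = 229.72 mL.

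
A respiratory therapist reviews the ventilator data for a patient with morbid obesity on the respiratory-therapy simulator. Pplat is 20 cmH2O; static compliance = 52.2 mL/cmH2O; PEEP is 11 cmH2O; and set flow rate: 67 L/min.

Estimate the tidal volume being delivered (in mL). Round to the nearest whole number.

470

Vt = Cstat × (Pplat − PEEP) = 52.2 × (20 − 11) = 52.2 × 9.0 = 469.8 mL.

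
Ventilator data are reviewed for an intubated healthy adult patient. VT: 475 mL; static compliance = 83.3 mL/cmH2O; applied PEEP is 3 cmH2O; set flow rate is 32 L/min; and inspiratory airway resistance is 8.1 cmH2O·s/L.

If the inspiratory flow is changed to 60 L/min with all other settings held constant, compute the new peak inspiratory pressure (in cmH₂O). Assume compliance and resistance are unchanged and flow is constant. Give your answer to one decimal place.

16.8

Flow: 32 L/min ÷ 60 = 0.5333 L/s.
New flow: 60 L/min ÷ 60 = 1 L/s.
PIP = Vt/C + R·V̇ + PEEP (constant-flow equation of motion).
Only the resistive term changes: ΔPIP = R × ΔV̇ = 8.1 × (1 − 0.5333) = 8.1 × 0.4667 = 3.78 cmH2O.
Original PIP = 475/83.3 + 8.1×0.5333 + 3 = 13.022 cmH2O; new PIP = 13.022 + (3.78) = 16.802 cmH2O.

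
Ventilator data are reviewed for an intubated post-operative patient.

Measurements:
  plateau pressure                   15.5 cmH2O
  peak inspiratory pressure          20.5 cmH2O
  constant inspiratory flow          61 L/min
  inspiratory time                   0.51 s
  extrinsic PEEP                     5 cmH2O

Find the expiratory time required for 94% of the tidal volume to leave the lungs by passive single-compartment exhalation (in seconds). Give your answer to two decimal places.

0.68

Flow: 61 L/min ÷ 60 = 1.0167 L/s.
Vt = flow × Ti = 1.0167 L/s × 0.51 s × 1000 mL/L = 518.52 mL.
R = (PIP − Pplat)/V̇ = (20.5 − 15.5) / 1.0167 = 5.0/1.0167 = 4.918 cmH2O·s/L.
C = Vt/(Pplat − PEEP) = 518.52 / (15.5 − 5) = 518.52/10.5 = 49.383 mL/cmH2O.
τ = R × C = 4.918 × 0.04938 L/cmH2O = 0.2429 s.
t = −τ·ln(1 − 0.94) = −0.2429·ln(0.06) = 0.6834 s.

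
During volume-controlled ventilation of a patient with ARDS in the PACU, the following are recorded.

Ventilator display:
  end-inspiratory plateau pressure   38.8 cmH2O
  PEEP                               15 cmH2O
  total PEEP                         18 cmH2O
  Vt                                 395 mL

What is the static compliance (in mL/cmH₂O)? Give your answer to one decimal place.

End-expiratory occlusion gives total PEEP = 18 cmH2O (intrinsic PEEP = 18 − 15 = 3). Use total PEEP for the elastic gradient.
Cstat = Vt / (Pplat − PEEPtotal) = 395 / (38.8 − 18) = 395 / 20.8 = 18.99 mL/cmH2O.

19.0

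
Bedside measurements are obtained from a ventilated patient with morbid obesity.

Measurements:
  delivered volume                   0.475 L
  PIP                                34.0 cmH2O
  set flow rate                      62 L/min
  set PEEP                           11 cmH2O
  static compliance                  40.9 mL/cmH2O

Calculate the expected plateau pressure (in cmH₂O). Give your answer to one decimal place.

22.6

Pplat = PEEP + Vt / Cstat = 11 + 475 / 40.9 = 11 + 11.614 = 22.614 cmH2O.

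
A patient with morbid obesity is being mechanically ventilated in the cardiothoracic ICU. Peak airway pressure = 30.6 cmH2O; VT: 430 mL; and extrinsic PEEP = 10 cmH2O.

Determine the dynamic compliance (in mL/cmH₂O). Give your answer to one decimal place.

20.9

Dynamic compliance = Vt / (PIP − PEEP) = 430 / (30.6 − 10) = 430 / 20.6 = 20.874 mL/cmH2O.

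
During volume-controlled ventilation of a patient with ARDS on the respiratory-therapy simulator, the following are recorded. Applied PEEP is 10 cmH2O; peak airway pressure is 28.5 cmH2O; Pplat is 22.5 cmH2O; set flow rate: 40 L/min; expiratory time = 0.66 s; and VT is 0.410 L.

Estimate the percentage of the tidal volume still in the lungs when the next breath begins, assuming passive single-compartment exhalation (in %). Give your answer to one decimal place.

Flow: 40 L/min ÷ 60 = 0.6667 L/s.
R = (PIP − Pplat)/V̇ = (28.5 − 22.5) / 0.6667 = 6.0/0.6667 = 9.0 cmH2O·s/L.
C = Vt/(Pplat − PEEP) = 410.0 / (22.5 − 10) = 410.0/12.5 = 32.8 mL/cmH2O.
τ = R × C = 9.0 × 0.0328 L/cmH2O = 0.2952 s.
Fraction remaining at end-expiration = e^(−Te/τ) = e^(−0.66/0.2952) = 0.1069 → 10.69%.

10.7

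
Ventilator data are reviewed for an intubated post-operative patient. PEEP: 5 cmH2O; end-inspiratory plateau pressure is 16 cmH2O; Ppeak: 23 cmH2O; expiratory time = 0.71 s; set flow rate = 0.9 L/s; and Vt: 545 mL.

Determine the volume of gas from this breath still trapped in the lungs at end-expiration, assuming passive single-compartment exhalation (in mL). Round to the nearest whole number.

R = (PIP − Pplat)/V̇ = (23 − 16) / 0.9 = 7.0/0.9 = 7.778 cmH2O·s/L.
C = Vt/(Pplat − PEEP) = 545.0 / (16 − 5) = 545.0/11.0 = 49.545 mL/cmH2O.
τ = R × C = 7.778 × 0.04955 L/cmH2O = 0.3854 s.
Fraction remaining = e^(−Te/τ) = e^(−0.71/0.3854) = 0.1585.
Trapped volume = 545.0 × 0.1585 = 86.383 mL.

86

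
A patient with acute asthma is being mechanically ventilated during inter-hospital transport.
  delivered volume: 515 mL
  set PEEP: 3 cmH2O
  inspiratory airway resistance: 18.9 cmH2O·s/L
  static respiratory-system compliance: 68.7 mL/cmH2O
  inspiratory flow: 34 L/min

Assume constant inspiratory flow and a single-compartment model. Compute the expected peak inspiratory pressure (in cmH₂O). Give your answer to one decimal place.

Flow: 34 L/min ÷ 60 = 0.5667 L/s.
Equation of motion (constant flow): PIP = Vt/C + R·V̇ + PEEP.
PIP = 515/68.7 + 18.9×0.5667 + 3 = 7.496 + 10.711 + 3 = 21.207 cmH2O.

21.2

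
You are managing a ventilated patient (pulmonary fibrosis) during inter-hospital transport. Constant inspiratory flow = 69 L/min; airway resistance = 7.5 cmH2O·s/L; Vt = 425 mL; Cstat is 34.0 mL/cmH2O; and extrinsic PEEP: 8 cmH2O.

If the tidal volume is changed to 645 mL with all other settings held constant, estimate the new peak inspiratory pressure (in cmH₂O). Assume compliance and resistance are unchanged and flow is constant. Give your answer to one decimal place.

Flow: 69 L/min ÷ 60 = 1.15 L/s.
PIP = Vt/C + R·V̇ + PEEP (constant-flow equation of motion).
Only the elastic term changes: ΔPIP = ΔVt / C = (645 − 425) / 34.0 = 6.471 cmH2O.
Original PIP = 425/34.0 + 7.5×1.15 + 8 = 29.125 cmH2O; new PIP = 29.125 + (6.471) = 35.596 cmH2O.

35.6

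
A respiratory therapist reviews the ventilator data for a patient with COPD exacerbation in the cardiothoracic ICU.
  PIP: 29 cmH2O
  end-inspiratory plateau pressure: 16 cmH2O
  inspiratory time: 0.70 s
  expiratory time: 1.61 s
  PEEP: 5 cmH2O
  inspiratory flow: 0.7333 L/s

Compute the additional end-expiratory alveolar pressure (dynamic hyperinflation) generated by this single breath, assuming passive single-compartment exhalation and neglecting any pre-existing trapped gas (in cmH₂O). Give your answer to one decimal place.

1.6

Vt = flow × Ti = 0.7333 L/s × 0.70 s × 1000 mL/L = 513.31 mL.
R = (PIP − Pplat)/V̇ = (29 − 16) / 0.7333 = 13.0/0.7333 = 17.728 cmH2O·s/L.
C = Vt/(Pplat − PEEP) = 513.31 / (16 − 5) = 513.31/11.0 = 46.665 mL/cmH2O.
τ = R × C = 17.728 × 0.04667 L/cmH2O = 0.8274 s.
Fraction remaining = e^(−Te/τ) = e^(−1.61/0.8274) = 0.1429; trapped volume = 513.31 × 0.1429 = 73.352 mL.
Additional alveolar pressure from trapping ≈ V_trapped / C = 73.352 / 46.665 = 1.572 cmH2O.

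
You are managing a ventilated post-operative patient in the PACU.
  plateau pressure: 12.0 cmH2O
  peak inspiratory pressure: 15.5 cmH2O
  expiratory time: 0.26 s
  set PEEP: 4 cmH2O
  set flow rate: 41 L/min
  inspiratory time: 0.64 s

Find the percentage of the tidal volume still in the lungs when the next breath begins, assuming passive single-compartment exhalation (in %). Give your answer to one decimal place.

Flow: 41 L/min ÷ 60 = 0.6833 L/s.
Vt = flow × Ti = 0.6833 L/s × 0.64 s × 1000 mL/L = 437.31 mL.
R = (PIP − Pplat)/V̇ = (15.5 − 12.0) / 0.6833 = 3.5/0.6833 = 5.122 cmH2O·s/L.
C = Vt/(Pplat − PEEP) = 437.31 / (12.0 − 4) = 437.31/8.0 = 54.664 mL/cmH2O.
τ = R × C = 5.122 × 0.05466 L/cmH2O = 0.28 s.
Fraction remaining at end-expiration = e^(−Te/τ) = e^(−0.26/0.28) = 0.3951 → 39.51%.

39.5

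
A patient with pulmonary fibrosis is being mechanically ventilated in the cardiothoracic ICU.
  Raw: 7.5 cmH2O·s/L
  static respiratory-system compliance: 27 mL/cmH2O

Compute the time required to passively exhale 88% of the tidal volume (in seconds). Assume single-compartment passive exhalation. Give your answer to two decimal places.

0.43

τ = R × C = 7.5 × 27 mL/cmH2O = 7.5 × 0.027 L/cmH2O = 0.2025 s.
Exhaled fraction f = 1 − e^(−t/τ) → t = −τ·ln(1 − f) = −0.2025·ln(0.12) = 0.4294 s.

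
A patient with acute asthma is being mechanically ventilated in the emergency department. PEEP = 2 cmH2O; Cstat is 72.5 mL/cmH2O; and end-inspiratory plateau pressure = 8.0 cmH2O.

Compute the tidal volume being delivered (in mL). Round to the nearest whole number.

435

Vt = Cstat × (Pplat − PEEP) = 72.5 × (8.0 − 2) = 72.5 × 6.0 = 435.0 mL.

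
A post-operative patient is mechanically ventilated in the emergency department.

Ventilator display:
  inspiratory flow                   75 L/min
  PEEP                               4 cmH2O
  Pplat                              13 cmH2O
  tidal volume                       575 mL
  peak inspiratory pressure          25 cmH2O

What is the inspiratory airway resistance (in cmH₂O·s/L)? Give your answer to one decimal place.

9.6

Flow: 75 L/min ÷ 60 = 1.25 L/s.
Raw = (PIP − Pplat) / flow = (25 − 13) / 1.25 = 12.0 / 1.25 = 9.6 cmH2O·s/L.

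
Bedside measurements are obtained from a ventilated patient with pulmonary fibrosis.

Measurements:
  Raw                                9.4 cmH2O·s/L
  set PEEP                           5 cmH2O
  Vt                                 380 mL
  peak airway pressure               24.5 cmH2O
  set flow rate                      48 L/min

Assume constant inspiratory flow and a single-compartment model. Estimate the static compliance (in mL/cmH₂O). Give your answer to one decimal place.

31.7

Flow: 48 L/min ÷ 60 = 0.8 L/s.
Equation of motion (constant flow): PIP = Vt/C + R·V̇ + PEEP.
Vt/C = PIP − R·V̇ − PEEP = 24.5 − 9.4×0.8 − 5 = 24.5 − 7.52 − 5 = 11.98 cmH2O.
C = Vt / 11.98 = 380 / 11.98 = 31.72 mL/cmH2O.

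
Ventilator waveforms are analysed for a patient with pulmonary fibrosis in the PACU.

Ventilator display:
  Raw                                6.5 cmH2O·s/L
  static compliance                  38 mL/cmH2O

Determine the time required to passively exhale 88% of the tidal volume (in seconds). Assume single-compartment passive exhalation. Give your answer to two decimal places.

0.52

τ = R × C = 6.5 × 38 mL/cmH2O = 6.5 × 0.038 L/cmH2O = 0.247 s.
Exhaled fraction f = 1 − e^(−t/τ) → t = −τ·ln(1 − f) = −0.247·ln(0.12) = 0.5237 s.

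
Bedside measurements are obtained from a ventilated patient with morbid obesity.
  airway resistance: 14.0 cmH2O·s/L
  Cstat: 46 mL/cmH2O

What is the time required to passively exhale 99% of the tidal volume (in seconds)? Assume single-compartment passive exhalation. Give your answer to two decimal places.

τ = R × C = 14.0 × 46 mL/cmH2O = 14.0 × 0.046 L/cmH2O = 0.644 s.
Exhaled fraction f = 1 − e^(−t/τ) → t = −τ·ln(1 − f) = −0.644·ln(0.01) = 2.966 s.

2.97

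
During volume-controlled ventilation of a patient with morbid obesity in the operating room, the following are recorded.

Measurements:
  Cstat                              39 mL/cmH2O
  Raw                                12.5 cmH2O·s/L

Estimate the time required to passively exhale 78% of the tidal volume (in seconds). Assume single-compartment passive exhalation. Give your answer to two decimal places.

τ = R × C = 12.5 × 39 mL/cmH2O = 12.5 × 0.039 L/cmH2O = 0.4875 s.
Exhaled fraction f = 1 − e^(−t/τ) → t = −τ·ln(1 − f) = −0.4875·ln(0.22) = 0.7381 s.

0.74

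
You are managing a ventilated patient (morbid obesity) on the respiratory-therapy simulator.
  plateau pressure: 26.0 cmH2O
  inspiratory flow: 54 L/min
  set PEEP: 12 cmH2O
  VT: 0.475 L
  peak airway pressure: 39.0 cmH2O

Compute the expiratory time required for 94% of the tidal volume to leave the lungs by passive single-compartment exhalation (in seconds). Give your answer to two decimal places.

Flow: 54 L/min ÷ 60 = 0.9 L/s.
R = (PIP − Pplat)/V̇ = (39.0 − 26.0) / 0.9 = 13.0/0.9 = 14.444 cmH2O·s/L.
C = Vt/(Pplat − PEEP) = 475.0 / (26.0 − 12) = 475.0/14.0 = 33.929 mL/cmH2O.
τ = R × C = 14.444 × 0.03393 L/cmH2O = 0.4901 s.
t = −τ·ln(1 − 0.94) = −0.4901·ln(0.06) = 1.379 s.

1.38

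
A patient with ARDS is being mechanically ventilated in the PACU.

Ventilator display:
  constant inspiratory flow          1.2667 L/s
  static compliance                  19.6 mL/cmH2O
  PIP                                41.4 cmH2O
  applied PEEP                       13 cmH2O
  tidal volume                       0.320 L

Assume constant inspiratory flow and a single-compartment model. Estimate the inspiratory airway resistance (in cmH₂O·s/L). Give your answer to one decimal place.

Equation of motion (constant flow): PIP = Vt/C + R·V̇ + PEEP.
R·V̇ = PIP − Vt/C − PEEP = 41.4 − 320/19.6 − 13 = 41.4 − 16.327 − 13 = 12.073 cmH2O.
R = 12.073 / 1.2667 = 9.531 cmH2O·s/L.

9.5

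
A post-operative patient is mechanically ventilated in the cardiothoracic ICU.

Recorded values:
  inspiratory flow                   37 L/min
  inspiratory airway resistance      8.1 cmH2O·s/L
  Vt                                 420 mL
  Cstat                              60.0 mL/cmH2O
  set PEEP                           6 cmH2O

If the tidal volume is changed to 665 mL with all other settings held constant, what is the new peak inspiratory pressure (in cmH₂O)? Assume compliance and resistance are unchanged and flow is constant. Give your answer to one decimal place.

22.1

Flow: 37 L/min ÷ 60 = 0.6167 L/s.
PIP = Vt/C + R·V̇ + PEEP (constant-flow equation of motion).
Only the elastic term changes: ΔPIP = ΔVt / C = (665 − 420) / 60.0 = 4.083 cmH2O.
Original PIP = 420/60.0 + 8.1×0.6167 + 6 = 17.995 cmH2O; new PIP = 17.995 + (4.083) = 22.078 cmH2O.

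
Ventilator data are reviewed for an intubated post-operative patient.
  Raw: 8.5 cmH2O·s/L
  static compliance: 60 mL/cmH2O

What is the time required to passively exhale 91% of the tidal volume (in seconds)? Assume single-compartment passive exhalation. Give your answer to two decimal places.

1.23

τ = R × C = 8.5 × 60 mL/cmH2O = 8.5 × 0.060 L/cmH2O = 0.51 s.
Exhaled fraction f = 1 − e^(−t/τ) → t = −τ·ln(1 − f) = −0.51·ln(0.09) = 1.228 s.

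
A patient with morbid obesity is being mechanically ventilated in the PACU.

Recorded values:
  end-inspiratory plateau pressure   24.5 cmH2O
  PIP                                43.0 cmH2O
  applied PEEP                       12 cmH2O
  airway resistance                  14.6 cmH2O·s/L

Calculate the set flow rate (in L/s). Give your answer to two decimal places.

1.27

flow = (PIP − Pplat) / Raw = 18.5 / 14.6 = 1.267 L/s.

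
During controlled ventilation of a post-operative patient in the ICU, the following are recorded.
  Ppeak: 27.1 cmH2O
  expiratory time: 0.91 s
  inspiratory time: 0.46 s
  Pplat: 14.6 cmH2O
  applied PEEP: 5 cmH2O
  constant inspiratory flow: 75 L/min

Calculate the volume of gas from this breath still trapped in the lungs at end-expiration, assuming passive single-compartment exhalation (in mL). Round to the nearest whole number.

126

Flow: 75 L/min ÷ 60 = 1.25 L/s.
Vt = flow × Ti = 1.25 L/s × 0.46 s × 1000 mL/L = 575.0 mL.
R = (PIP − Pplat)/V̇ = (27.1 − 14.6) / 1.25 = 12.5/1.25 = 10.0 cmH2O·s/L.
C = Vt/(Pplat − PEEP) = 575.0 / (14.6 − 5) = 575.0/9.6 = 59.896 mL/cmH2O.
τ = R × C = 10.0 × 0.0599 L/cmH2O = 0.599 s.
Fraction remaining = e^(−Te/τ) = e^(−0.91/0.599) = 0.2189.
Trapped volume = 575.0 × 0.2189 = 125.87 mL.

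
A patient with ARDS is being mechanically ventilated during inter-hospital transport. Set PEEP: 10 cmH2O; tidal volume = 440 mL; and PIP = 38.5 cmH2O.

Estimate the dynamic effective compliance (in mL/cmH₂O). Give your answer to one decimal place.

15.4

Dynamic compliance = Vt / (PIP − PEEP) = 440 / (38.5 − 10) = 440 / 28.5 = 15.439 mL/cmH2O.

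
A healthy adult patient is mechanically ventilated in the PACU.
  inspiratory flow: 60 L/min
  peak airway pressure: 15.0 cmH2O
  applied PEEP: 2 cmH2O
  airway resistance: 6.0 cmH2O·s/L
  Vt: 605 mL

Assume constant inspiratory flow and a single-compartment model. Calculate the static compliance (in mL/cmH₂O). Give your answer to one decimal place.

86.4

Flow: 60 L/min ÷ 60 = 1 L/s.
Equation of motion (constant flow): PIP = Vt/C + R·V̇ + PEEP.
Vt/C = PIP − R·V̇ − PEEP = 15.0 − 6.0×1 − 2 = 15.0 − 6.0 − 2 = 7.0 cmH2O.
C = Vt / 7.0 = 605 / 7.0 = 86.429 mL/cmH2O.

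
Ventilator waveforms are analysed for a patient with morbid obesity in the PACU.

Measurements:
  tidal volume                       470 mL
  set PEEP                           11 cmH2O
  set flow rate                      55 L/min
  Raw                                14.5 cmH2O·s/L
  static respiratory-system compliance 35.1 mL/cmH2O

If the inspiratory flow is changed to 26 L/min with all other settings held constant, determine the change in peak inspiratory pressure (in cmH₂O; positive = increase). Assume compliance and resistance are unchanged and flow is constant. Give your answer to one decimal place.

-7.0

Flow: 55 L/min ÷ 60 = 0.9167 L/s.
New flow: 26 L/min ÷ 60 = 0.4333 L/s.
PIP = Vt/C + R·V̇ + PEEP (constant-flow equation of motion).
Only the resistive term changes: ΔPIP = R × ΔV̇ = 14.5 × (0.4333 − 0.9167) = 14.5 × -0.4834 = -7.009 cmH2O.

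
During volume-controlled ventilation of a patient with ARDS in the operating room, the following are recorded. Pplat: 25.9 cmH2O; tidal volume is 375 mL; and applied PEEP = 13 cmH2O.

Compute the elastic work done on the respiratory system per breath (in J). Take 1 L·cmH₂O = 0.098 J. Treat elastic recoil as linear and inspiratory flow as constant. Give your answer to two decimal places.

Elastic work ≈ ½ × (Pplat − PEEP) × Vt = 0.5 × (25.9 − 13) × 0.375 L = 0.5 × 12.9 × 0.375 = 2.419 L·cmH2O.
× 0.098 J/(L·cmH2O) → 0.2371 J.

0.24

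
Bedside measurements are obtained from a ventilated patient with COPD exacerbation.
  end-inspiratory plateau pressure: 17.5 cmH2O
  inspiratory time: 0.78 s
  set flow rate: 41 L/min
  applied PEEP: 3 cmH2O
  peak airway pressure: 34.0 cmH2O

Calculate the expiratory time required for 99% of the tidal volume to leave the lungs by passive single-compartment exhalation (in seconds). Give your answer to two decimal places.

Flow: 41 L/min ÷ 60 = 0.6833 L/s.
Vt = flow × Ti = 0.6833 L/s × 0.78 s × 1000 mL/L = 532.97 mL.
R = (PIP − Pplat)/V̇ = (34.0 − 17.5) / 0.6833 = 16.5/0.6833 = 24.148 cmH2O·s/L.
C = Vt/(Pplat − PEEP) = 532.97 / (17.5 − 3) = 532.97/14.5 = 36.757 mL/cmH2O.
τ = R × C = 24.148 × 0.03676 L/cmH2O = 0.8877 s.
t = −τ·ln(1 − 0.99) = −0.8877·ln(0.01) = 4.088 s.

4.09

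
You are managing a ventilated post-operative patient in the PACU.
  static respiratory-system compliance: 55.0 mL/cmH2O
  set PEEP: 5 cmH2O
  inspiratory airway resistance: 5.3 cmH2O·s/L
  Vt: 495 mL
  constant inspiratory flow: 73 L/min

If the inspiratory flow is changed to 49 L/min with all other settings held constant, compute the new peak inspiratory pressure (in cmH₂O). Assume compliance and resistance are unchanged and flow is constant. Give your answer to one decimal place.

18.3

Flow: 73 L/min ÷ 60 = 1.2167 L/s.
New flow: 49 L/min ÷ 60 = 0.8167 L/s.
PIP = Vt/C + R·V̇ + PEEP (constant-flow equation of motion).
Only the resistive term changes: ΔPIP = R × ΔV̇ = 5.3 × (0.8167 − 1.2167) = 5.3 × -0.4 = -2.12 cmH2O.
Original PIP = 495/55.0 + 5.3×1.2167 + 5 = 20.449 cmH2O; new PIP = 20.449 + (-2.12) = 18.329 cmH2O.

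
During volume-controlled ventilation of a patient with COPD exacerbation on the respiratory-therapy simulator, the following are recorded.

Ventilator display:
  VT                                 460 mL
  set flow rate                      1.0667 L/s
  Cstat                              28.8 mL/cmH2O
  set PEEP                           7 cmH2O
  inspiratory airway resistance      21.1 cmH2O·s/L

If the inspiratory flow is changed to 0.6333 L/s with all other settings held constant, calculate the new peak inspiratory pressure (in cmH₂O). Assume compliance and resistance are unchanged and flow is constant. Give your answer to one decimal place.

36.3

PIP = Vt/C + R·V̇ + PEEP (constant-flow equation of motion).
Only the resistive term changes: ΔPIP = R × ΔV̇ = 21.1 × (0.6333 − 1.0667) = 21.1 × -0.4334 = -9.145 cmH2O.
Original PIP = 460/28.8 + 21.1×1.0667 + 7 = 45.48 cmH2O; new PIP = 45.48 + (-9.145) = 36.335 cmH2O.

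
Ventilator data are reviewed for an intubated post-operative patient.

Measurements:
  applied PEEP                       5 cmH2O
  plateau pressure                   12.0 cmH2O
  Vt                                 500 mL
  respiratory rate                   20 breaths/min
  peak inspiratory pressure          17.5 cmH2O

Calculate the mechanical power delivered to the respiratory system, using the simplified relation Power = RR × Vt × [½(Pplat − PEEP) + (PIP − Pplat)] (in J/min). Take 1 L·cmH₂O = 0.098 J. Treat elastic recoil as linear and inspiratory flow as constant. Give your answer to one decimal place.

Per-breath work = Vt × [½(Pplat−PEEP) + (PIP−Pplat)] = 0.500 × [0.5×7.0 + 5.5] = 0.500 × 9.0 = 4.5 L·cmH2O.
Power = 20 × 4.5 = 90.0 L·cmH2O/min.
× 0.098 J/(L·cmH2O) → 8.82 J/min.

8.8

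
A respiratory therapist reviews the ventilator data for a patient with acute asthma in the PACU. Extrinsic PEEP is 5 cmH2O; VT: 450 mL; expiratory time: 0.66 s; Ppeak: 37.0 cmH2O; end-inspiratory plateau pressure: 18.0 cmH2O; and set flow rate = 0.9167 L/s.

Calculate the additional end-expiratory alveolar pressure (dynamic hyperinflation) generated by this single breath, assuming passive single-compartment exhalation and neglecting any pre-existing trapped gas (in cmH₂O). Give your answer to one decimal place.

R = (PIP − Pplat)/V̇ = (37.0 − 18.0) / 0.9167 = 19.0/0.9167 = 20.727 cmH2O·s/L.
C = Vt/(Pplat − PEEP) = 450.0 / (18.0 − 5) = 450.0/13.0 = 34.615 mL/cmH2O.
τ = R × C = 20.727 × 0.03462 L/cmH2O = 0.7176 s.
Fraction remaining = e^(−Te/τ) = e^(−0.66/0.7176) = 0.3986; trapped volume = 450.0 × 0.3986 = 179.37 mL.
Additional alveolar pressure from trapping ≈ V_trapped / C = 179.37 / 34.615 = 5.182 cmH2O.

5.2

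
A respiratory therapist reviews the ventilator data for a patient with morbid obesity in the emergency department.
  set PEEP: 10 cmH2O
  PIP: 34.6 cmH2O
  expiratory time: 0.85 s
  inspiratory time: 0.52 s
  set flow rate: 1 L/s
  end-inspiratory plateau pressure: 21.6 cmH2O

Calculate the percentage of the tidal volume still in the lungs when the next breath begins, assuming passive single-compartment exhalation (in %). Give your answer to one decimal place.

23.3

Vt = flow × Ti = 1 L/s × 0.52 s × 1000 mL/L = 520.0 mL.
R = (PIP − Pplat)/V̇ = (34.6 − 21.6) / 1 = 13.0/1 = 13.0 cmH2O·s/L.
C = Vt/(Pplat − PEEP) = 520.0 / (21.6 − 10) = 520.0/11.6 = 44.828 mL/cmH2O.
τ = R × C = 13.0 × 0.04483 L/cmH2O = 0.5828 s.
Fraction remaining at end-expiration = e^(−Te/τ) = e^(−0.85/0.5828) = 0.2326 → 23.26%.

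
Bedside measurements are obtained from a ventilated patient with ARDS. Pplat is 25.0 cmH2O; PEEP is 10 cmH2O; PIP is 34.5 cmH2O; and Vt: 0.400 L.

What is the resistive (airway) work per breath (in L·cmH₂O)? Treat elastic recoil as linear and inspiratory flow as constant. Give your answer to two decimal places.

3.80

With constant inspiratory flow the resistive pressure is constant at PIP − Pplat = 34.5 − 25.0 = 9.5 cmH2O, so resistive work = 9.5 × 0.400 = 3.8 L·cmH2O.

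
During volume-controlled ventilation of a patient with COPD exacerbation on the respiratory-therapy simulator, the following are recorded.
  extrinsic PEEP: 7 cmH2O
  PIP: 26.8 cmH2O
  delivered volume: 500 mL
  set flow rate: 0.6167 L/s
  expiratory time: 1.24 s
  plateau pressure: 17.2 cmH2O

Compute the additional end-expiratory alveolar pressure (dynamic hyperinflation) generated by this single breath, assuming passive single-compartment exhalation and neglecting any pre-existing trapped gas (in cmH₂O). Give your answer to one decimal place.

2.0

R = (PIP − Pplat)/V̇ = (26.8 − 17.2) / 0.6167 = 9.6/0.6167 = 15.567 cmH2O·s/L.
C = Vt/(Pplat − PEEP) = 500.0 / (17.2 − 7) = 500.0/10.2 = 49.02 mL/cmH2O.
τ = R × C = 15.567 × 0.04902 L/cmH2O = 0.7631 s.
Fraction remaining = e^(−Te/τ) = e^(−1.24/0.7631) = 0.1969; trapped volume = 500.0 × 0.1969 = 98.45 mL.
Additional alveolar pressure from trapping ≈ V_trapped / C = 98.45 / 49.02 = 2.008 cmH2O.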